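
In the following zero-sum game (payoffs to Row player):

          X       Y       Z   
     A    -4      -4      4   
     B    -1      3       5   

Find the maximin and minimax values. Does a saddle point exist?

Maximin = -1, Minimax = -1, Saddle: True

Work:
Row minimums: [-4, -1] → maximin = -1
Column maximums: [-1, 3, 5] → minimax = -1
Saddle point exists! Game value = -1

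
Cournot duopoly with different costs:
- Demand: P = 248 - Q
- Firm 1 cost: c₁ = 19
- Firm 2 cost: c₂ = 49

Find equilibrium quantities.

q₁* = 86.33, q₂* = 56.33

Work:
Reaction: q₁ = (248 - 19 - q₂)/2
Reaction: q₂ = (248 - 49 - q₁)/2
Solve simultaneously:
q₁* = (248 - 2×19 + 49)/3 = 86.33
q₂* = (248 - 2×49 + 19)/3 = 56.33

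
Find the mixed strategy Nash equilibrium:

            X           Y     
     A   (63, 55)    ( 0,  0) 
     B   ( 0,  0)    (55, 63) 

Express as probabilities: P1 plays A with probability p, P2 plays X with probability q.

p = 0.5339, q = 0.4661

Work:
Find probabilities that make opponent indifferent:
P2 chooses q to make P1 indifferent between A and B
P1 chooses p to make P2 indifferent between X and Y
Mixed NE: P1 plays (A: 0.5339, B: 0.4661), P2 plays (X: 0.4661, Y: 0.5339)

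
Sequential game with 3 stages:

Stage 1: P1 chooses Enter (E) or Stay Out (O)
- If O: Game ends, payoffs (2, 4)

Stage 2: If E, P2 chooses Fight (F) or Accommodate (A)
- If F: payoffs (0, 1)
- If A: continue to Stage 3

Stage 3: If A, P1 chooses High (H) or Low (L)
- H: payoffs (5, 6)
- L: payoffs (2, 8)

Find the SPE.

SPE: (E, A, H); Outcome (5, 6)

Work:
Stage 3: P1 chooses H (5 vs 2)
Stage 2: P2: F->1, A->6 (anticipating H). Choose A
Stage 1: P1: O->2, E->5 (anticipating A, H). Choose E
SPE path: E -> A -> H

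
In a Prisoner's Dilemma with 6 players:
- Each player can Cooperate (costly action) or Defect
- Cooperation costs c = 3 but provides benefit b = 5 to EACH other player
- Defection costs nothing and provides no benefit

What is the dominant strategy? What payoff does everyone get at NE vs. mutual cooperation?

Dominant: Defect; NE payoff = 0; Coop payoff = 22

Work:
Defect dominates (saves cost c = 3, benefit to others is external)
NE: All defect → everyone gets 0
If all cooperate: each receives (5)×5 - 3 = 22
Social dilemma: 22 > 0 but NE gives 0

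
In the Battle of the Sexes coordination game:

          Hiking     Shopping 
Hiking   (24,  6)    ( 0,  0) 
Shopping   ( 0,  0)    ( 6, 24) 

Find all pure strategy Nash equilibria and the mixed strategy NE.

Pure NE: (Hiking, Hiking) and (Shopping, Shopping); Mixed NE: p = 0.8, q = 0.2

Work:
Check pure NE:
(Hiking, Hiking): (24, 6) - no unilateral deviation beneficial
(Shopping, Shopping): (6, 24) - no unilateral deviation beneficial
Mixed NE: P1 plays Hiking with p = 0.8, P2 plays Hiking with q = 0.2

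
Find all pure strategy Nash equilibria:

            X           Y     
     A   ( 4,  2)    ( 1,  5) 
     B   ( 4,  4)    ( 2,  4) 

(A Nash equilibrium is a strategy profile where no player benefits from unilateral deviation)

Nash equilibrium: (B, X), (B, Y)

Work:
Best responses:
  P1 vs X: payoffs [4, 4] → best response A/B (payoff 4)
  P1 vs Y: payoffs [1, 2] → best response B (payoff 2)
  P2 vs A: payoffs [2, 5] → best response Y (payoff 5)
  P2 vs B: payoffs [4, 4] → best response X/Y (payoff 4)
Mutual best responses: (B,X), (B,Y) → Nash equilibria.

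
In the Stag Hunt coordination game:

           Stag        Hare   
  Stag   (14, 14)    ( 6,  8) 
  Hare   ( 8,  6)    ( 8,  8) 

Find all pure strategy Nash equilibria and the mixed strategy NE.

Pure NE: (Stag, Stag) and (Hare, Hare); Mixed NE: p = 0.25, q = 0.25

Work:
Check pure NE:
(Stag, Stag): (14, 14) - no unilateral deviation beneficial
(Hare, Hare): (8, 8) - no unilateral deviation beneficial
Mixed NE: P1 plays Stag with p = 0.25, P2 plays Stag with q = 0.25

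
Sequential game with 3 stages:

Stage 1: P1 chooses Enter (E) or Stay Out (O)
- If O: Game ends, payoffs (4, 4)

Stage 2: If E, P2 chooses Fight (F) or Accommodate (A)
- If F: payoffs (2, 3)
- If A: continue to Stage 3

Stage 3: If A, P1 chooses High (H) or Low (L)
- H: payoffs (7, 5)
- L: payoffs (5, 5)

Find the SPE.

SPE: (E, A, H); Outcome (7, 5)

Work:
Stage 3: P1 chooses H (7 vs 5)
Stage 2: P2: F->3, A->5 (anticipating H). Choose A
Stage 1: P1: O->4, E->7 (anticipating A, H). Choose E
SPE path: E -> A -> H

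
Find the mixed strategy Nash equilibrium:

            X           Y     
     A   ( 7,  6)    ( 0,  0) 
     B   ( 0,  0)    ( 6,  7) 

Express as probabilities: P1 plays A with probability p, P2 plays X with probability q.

p = 0.5385, q = 0.4615

Work:
Find probabilities that make opponent indifferent:
P2 chooses q to make P1 indifferent between A and B
P1 chooses p to make P2 indifferent between X and Y
Mixed NE: P1 plays (A: 0.5385, B: 0.4615), P2 plays (X: 0.4615, Y: 0.5385)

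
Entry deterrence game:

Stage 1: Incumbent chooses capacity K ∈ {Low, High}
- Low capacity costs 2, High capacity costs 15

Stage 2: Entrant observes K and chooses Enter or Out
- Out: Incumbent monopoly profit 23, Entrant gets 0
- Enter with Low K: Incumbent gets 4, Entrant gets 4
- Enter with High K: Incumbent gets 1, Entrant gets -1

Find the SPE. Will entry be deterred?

SPE: (High, Enter|Low, Out|High); Entry deterred. Incumbent net profit = 8

Work:
After Low K: Entrant enters (4 > 0)
After High K: Entrant stays out (-1 < 0)
Incumbent: Low → 4−2=2, High → 23−15=8
Incumbent chooses High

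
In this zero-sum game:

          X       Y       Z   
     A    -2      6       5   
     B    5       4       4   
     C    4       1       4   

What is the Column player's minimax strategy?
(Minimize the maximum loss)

Column should play X or Z (all achieve the minimum), value = 5

Work:
Column player minimizes Row's maximum payoff:
Column X: max payoff to Row = 5
Column Y: max payoff to Row = 6
Column Z: max payoff to Row = 5
Minimum is 5, achieved by columns X, Z (tied).
Each of X or Z is a minimax strategy.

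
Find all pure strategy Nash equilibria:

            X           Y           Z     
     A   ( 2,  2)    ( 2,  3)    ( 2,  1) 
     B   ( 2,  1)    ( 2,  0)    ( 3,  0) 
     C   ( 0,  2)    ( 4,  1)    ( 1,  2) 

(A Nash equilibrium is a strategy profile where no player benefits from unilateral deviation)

Nash equilibrium: (B, X)

Work:
Best responses:
  P1 vs X: payoffs [2, 2, 0] → best response A/B (payoff 2)
  P1 vs Y: payoffs [2, 2, 4] → best response C (payoff 4)
  P1 vs Z: payoffs [2, 3, 1] → best response B (payoff 3)
  P2 vs A: payoffs [2, 3, 1] → best response Y (payoff 3)
  P2 vs B: payoffs [1, 0, 0] → best response X (payoff 1)
  P2 vs C: payoffs [2, 1, 2] → best response X/Z (payoff 2)
Mutual best responses: (B,X) → Nash equilibria.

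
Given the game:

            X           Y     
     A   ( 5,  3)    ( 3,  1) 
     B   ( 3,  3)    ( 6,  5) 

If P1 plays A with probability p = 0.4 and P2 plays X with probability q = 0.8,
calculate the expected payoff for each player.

E[P1] = 4.0, E[P2] = 3.08

Work:
E[P1] = p·q·π₁(A,X) + p·(1-q)·π₁(A,Y) + (1-p)·q·π₁(B,X) + (1-p)·(1-q)·π₁(B,Y)
= 0.4·0.8·5 + 0.4·0.2·3 + 0.6·0.8·3 + 0.6·0.2·6
= 4.0

E[P2] = 3.08 (similar calculation)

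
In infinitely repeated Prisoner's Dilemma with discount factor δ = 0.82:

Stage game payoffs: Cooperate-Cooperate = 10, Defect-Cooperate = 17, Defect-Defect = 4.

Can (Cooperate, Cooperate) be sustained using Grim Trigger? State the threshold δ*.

δ* = 0.5385; since δ = 0.82 ≥ 0.5385, cooperation can be sustained

Work:
For Grim Trigger:
Cooperate forever: 10/(1-δ)
Defect then punished: 17 + 4·δ/(1-δ)
Need: 10/(1-δ) ≥ 17 + 4·δ/(1-δ)
Solving: δ ≥ (T-R)/(T-P) = (17-10)/(17-4) = 0.5385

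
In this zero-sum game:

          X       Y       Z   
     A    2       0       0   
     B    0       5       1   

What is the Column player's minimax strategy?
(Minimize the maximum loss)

Column should play Z, value = 1

Work:
Column player minimizes Row's maximum payoff:
Column X: max payoff to Row = 2
Column Y: max payoff to Row = 5
Column Z: max payoff to Row = 1
Minimum is 1, achieved by column Z.
Minimax strategy: Z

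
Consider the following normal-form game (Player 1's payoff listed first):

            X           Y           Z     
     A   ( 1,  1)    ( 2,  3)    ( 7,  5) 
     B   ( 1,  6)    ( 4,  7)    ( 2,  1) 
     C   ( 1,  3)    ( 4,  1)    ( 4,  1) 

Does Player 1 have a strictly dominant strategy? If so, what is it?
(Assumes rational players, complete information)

No strictly dominant strategy exists for Player 1

Work:
A strategy strictly dominates another if it gives a strictly higher payoff against every opponent action. Compare each pair of P1's strategies column-by-column:
  A vs B: [1 vs 1, 2 vs 4, 7 vs 2] → A does not strictly dominate B (column X: 1 ≤ 1)
  A vs C: [1 vs 1, 2 vs 4, 7 vs 4] → A does not strictly dominate C (column X: 1 ≤ 1)
  B vs A: [1 vs 1, 4 vs 2, 2 vs 7] → B does not strictly dominate A (column X: 1 ≤ 1)
  B vs C: [1 vs 1, 4 vs 4, 2 vs 4] → B does not strictly dominate C (column X: 1 ≤ 1)
  C vs A: [1 vs 1, 4 vs 2, 4 vs 7] → C does not strictly dominate A (column X: 1 ≤ 1)
  C vs B: [1 vs 1, 4 vs 4, 4 vs 2] → C does not strictly dominate B (column X: 1 ≤ 1)
No single strategy strictly dominates all others → no strictly dominant strategy.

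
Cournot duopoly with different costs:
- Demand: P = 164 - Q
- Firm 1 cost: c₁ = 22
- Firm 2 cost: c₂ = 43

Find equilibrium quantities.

q₁* = 54.33, q₂* = 33.33

Work:
Reaction: q₁ = (164 - 22 - q₂)/2
Reaction: q₂ = (164 - 43 - q₁)/2
Solve simultaneously:
q₁* = (164 - 2×22 + 43)/3 = 54.33
q₂* = (164 - 2×43 + 22)/3 = 33.33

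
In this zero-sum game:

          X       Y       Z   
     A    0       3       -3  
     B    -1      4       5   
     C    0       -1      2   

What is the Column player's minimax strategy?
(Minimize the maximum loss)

Column should play X, value = 0

Work:
Column player minimizes Row's maximum payoff:
Column X: max payoff to Row = 0
Column Y: max payoff to Row = 4
Column Z: max payoff to Row = 5
Minimum is 0, achieved by column X.
Minimax strategy: X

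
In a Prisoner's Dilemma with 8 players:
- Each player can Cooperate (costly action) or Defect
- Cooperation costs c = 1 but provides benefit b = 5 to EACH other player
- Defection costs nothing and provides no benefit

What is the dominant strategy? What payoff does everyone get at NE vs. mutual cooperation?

Dominant: Defect; NE payoff = 0; Coop payoff = 34

Work:
Defect dominates (saves cost c = 1, benefit to others is external)
NE: All defect → everyone gets 0
If all cooperate: each receives (7)×5 - 1 = 34
Social dilemma: 34 > 0 but NE gives 0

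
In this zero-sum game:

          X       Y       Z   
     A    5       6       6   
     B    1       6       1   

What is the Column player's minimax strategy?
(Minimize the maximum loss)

Column should play X, value = 5

Work:
Column player minimizes Row's maximum payoff:
Column X: max payoff to Row = 5
Column Y: max payoff to Row = 6
Column Z: max payoff to Row = 6
Minimum is 5, achieved by column X.
Minimax strategy: X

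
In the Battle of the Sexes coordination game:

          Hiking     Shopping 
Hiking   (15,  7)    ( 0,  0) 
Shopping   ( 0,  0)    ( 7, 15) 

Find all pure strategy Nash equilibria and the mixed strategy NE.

Pure NE: (Hiking, Hiking) and (Shopping, Shopping); Mixed NE: p = 0.6818, q = 0.3182

Work:
Check pure NE:
(Hiking, Hiking): (15, 7) - no unilateral deviation beneficial
(Shopping, Shopping): (7, 15) - no unilateral deviation beneficial
Mixed NE: P1 plays Hiking with p = 0.6818, P2 plays Hiking with q = 0.3182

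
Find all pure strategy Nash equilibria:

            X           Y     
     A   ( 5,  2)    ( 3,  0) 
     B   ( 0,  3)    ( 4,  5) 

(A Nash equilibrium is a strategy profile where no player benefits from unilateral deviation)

Nash equilibrium: (A, X), (B, Y)

Work:
Best responses:
  P1 vs X: payoffs [5, 0] → best response A (payoff 5)
  P1 vs Y: payoffs [3, 4] → best response B (payoff 4)
  P2 vs A: payoffs [2, 0] → best response X (payoff 2)
  P2 vs B: payoffs [3, 5] → best response Y (payoff 5)
Mutual best responses: (A,X), (B,Y) → Nash equilibria.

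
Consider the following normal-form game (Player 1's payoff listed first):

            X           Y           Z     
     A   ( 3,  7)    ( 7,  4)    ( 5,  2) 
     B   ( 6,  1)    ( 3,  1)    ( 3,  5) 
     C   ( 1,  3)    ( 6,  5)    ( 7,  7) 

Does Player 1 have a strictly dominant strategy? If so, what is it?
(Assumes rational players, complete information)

No strictly dominant strategy exists for Player 1

Work:
A strategy strictly dominates another if it gives a strictly higher payoff against every opponent action. Compare each pair of P1's strategies column-by-column:
  A vs B: [3 vs 6, 7 vs 3, 5 vs 3] → A does not strictly dominate B (column X: 3 ≤ 6)
  A vs C: [3 vs 1, 7 vs 6, 5 vs 7] → A does not strictly dominate C (column Z: 5 ≤ 7)
  B vs A: [6 vs 3, 3 vs 7, 3 vs 5] → B does not strictly dominate A (column Y: 3 ≤ 7)
  B vs C: [6 vs 1, 3 vs 6, 3 vs 7] → B does not strictly dominate C (column Y: 3 ≤ 6)
  C vs A: [1 vs 3, 6 vs 7, 7 vs 5] → C does not strictly dominate A (column X: 1 ≤ 3)
  C vs B: [1 vs 6, 6 vs 3, 7 vs 3] → C does not strictly dominate B (column X: 1 ≤ 6)
No single strategy strictly dominates all others → no strictly dominant strategy.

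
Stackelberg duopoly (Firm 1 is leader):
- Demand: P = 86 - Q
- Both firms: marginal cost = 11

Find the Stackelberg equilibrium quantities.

q₁* (leader) = 37.5, q₂* (follower) = 18.75

Work:
Follower's reaction: q₂ = (a - c - q₁)/2
Leader substitutes: π₁ = q₁·(a - q₁ - (a-c-q₁)/2 - c)
FOC: q₁* = (86 - 11)/2 = 37.50
Then: q₂* = (86 - 11 - 37.5)/2 = 18.75
Leader has first-mover advantage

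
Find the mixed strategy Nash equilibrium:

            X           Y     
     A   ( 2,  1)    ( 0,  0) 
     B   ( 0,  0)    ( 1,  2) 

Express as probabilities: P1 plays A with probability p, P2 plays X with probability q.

p = 0.6667, q = 0.3333

Work:
Find probabilities that make opponent indifferent:
P2 chooses q to make P1 indifferent between A and B
P1 chooses p to make P2 indifferent between X and Y
Mixed NE: P1 plays (A: 0.6667, B: 0.3333), P2 plays (X: 0.3333, Y: 0.6667)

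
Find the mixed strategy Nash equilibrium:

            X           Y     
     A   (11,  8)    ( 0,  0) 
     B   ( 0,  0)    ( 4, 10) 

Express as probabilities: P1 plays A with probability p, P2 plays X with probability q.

p = 0.5556, q = 0.2667

Work:
Find probabilities that make opponent indifferent:
P2 chooses q to make P1 indifferent between A and B
P1 chooses p to make P2 indifferent between X and Y
Mixed NE: P1 plays (A: 0.5556, B: 0.4444), P2 plays (X: 0.2667, Y: 0.7333)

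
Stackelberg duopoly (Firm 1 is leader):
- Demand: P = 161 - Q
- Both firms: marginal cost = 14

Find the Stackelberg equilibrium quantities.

q₁* (leader) = 73.5, q₂* (follower) = 36.75

Work:
Follower's reaction: q₂ = (a - c - q₁)/2
Leader substitutes: π₁ = q₁·(a - q₁ - (a-c-q₁)/2 - c)
FOC: q₁* = (161 - 14)/2 = 73.50
Then: q₂* = (161 - 14 - 73.5)/2 = 36.75
Leader has first-mover advantage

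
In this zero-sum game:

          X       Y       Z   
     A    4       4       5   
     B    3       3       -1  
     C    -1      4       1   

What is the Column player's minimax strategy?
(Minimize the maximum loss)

Column should play X or Y (all achieve the minimum), value = 4

Work:
Column player minimizes Row's maximum payoff:
Column X: max payoff to Row = 4
Column Y: max payoff to Row = 4
Column Z: max payoff to Row = 5
Minimum is 4, achieved by columns X, Y (tied).
Each of X or Y is a minimax strategy.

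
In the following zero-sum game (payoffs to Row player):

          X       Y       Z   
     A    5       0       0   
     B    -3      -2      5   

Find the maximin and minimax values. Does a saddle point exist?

Maximin = 0, Minimax = 0, Saddle: True

Work:
Row minimums: [0, -3] → maximin = 0
Column maximums: [5, 0, 5] → minimax = 0
Saddle point exists! Game value = 0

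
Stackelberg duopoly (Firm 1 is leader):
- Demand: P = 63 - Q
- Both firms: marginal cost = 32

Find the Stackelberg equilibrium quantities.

q₁* (leader) = 15.5, q₂* (follower) = 7.75

Work:
Follower's reaction: q₂ = (a - c - q₁)/2
Leader substitutes: π₁ = q₁·(a - q₁ - (a-c-q₁)/2 - c)
FOC: q₁* = (63 - 32)/2 = 15.50
Then: q₂* = (63 - 32 - 15.5)/2 = 7.75
Leader has first-mover advantage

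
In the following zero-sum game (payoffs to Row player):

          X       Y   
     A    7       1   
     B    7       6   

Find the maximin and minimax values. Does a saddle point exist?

Maximin = 6, Minimax = 6, Saddle: True

Work:
Row minimums: [1, 6] → maximin = 6
Column maximums: [7, 6] → minimax = 6
Saddle point exists! Game value = 6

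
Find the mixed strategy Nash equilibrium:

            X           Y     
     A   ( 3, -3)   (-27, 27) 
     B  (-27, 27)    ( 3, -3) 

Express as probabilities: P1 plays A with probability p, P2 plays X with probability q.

p = 0.5, q = 0.5

Work:
Find probabilities that make opponent indifferent:
P2 chooses q to make P1 indifferent between A and B
P1 chooses p to make P2 indifferent between X and Y
Mixed NE: P1 plays (A: 0.5, B: 0.5), P2 plays (X: 0.5, Y: 0.5)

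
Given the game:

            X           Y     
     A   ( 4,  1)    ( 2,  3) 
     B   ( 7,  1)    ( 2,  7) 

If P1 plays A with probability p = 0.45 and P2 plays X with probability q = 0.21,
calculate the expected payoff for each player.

E[P1] = 2.7665, E[P2] = 4.318

Work:
E[P1] = p·q·π₁(A,X) + p·(1-q)·π₁(A,Y) + (1-p)·q·π₁(B,X) + (1-p)·(1-q)·π₁(B,Y)
= 0.45·0.21·4 + 0.45·0.79·2 + 0.55·0.21·7 + 0.55·0.79·2
= 2.7665

E[P2] = 4.318 (similar calculation)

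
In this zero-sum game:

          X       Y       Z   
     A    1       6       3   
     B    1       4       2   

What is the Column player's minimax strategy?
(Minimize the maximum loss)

Column should play X, value = 1

Work:
Column player minimizes Row's maximum payoff:
Column X: max payoff to Row = 1
Column Y: max payoff to Row = 6
Column Z: max payoff to Row = 3
Minimum is 1, achieved by column X.
Minimax strategy: X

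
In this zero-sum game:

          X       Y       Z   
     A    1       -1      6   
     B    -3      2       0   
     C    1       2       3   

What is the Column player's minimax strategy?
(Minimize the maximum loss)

Column should play X, value = 1

Work:
Column player minimizes Row's maximum payoff:
Column X: max payoff to Row = 1
Column Y: max payoff to Row = 2
Column Z: max payoff to Row = 6
Minimum is 1, achieved by column X.
Minimax strategy: X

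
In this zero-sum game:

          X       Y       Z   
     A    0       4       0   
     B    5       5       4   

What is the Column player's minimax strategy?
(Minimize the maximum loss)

Column should play Z, value = 4

Work:
Column player minimizes Row's maximum payoff:
Column X: max payoff to Row = 5
Column Y: max payoff to Row = 5
Column Z: max payoff to Row = 4
Minimum is 4, achieved by column Z.
Minimax strategy: Z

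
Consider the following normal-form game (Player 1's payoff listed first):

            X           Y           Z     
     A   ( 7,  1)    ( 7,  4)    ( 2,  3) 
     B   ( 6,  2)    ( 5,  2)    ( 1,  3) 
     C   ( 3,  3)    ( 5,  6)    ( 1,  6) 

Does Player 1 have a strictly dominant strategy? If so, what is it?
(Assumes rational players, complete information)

Yes, Player 1's strictly dominant strategy is A

Work:
A strategy strictly dominates another if it gives a strictly higher payoff against every opponent action. Compare each pair of P1's strategies column-by-column:
  A vs B: [7 vs 6, 7 vs 5, 2 vs 1] → A strictly dominates B
  A vs C: [7 vs 3, 7 vs 5, 2 vs 1] → A strictly dominates C
  B vs A: [6 vs 7, 5 vs 7, 1 vs 2] → B does not strictly dominate A (column X: 6 ≤ 7)
  B vs C: [6 vs 3, 5 vs 5, 1 vs 1] → B does not strictly dominate C (column Y: 5 ≤ 5)
  C vs A: [3 vs 7, 5 vs 7, 1 vs 2] → C does not strictly dominate A (column X: 3 ≤ 7)
  C vs B: [3 vs 6, 5 vs 5, 1 vs 1] → C does not strictly dominate B (column X: 3 ≤ 6)
A strictly dominates every other strategy → strictly dominant.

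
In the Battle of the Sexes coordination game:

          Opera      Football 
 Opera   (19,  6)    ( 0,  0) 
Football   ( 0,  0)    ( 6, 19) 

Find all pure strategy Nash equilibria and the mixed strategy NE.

Pure NE: (Opera, Opera) and (Football, Football); Mixed NE: p = 0.76, q = 0.24

Work:
Check pure NE:
(Opera, Opera): (19, 6) - no unilateral deviation beneficial
(Football, Football): (6, 19) - no unilateral deviation beneficial
Mixed NE: P1 plays Opera with p = 0.76, P2 plays Opera with q = 0.24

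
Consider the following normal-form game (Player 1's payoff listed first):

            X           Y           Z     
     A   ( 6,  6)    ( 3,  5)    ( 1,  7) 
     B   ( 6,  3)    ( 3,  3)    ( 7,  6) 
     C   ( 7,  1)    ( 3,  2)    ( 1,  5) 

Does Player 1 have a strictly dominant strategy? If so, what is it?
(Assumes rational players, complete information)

No strictly dominant strategy exists for Player 1

Work:
A strategy strictly dominates another if it gives a strictly higher payoff against every opponent action. Compare each pair of P1's strategies column-by-column:
  A vs B: [6 vs 6, 3 vs 3, 1 vs 7] → A does not strictly dominate B (column X: 6 ≤ 6)
  A vs C: [6 vs 7, 3 vs 3, 1 vs 1] → A does not strictly dominate C (column X: 6 ≤ 7)
  B vs A: [6 vs 6, 3 vs 3, 7 vs 1] → B does not strictly dominate A (column X: 6 ≤ 6)
  B vs C: [6 vs 7, 3 vs 3, 7 vs 1] → B does not strictly dominate C (column X: 6 ≤ 7)
  C vs A: [7 vs 6, 3 vs 3, 1 vs 1] → C does not strictly dominate A (column Y: 3 ≤ 3)
  C vs B: [7 vs 6, 3 vs 3, 1 vs 7] → C does not strictly dominate B (column Y: 3 ≤ 3)
No single strategy strictly dominates all others → no strictly dominant strategy.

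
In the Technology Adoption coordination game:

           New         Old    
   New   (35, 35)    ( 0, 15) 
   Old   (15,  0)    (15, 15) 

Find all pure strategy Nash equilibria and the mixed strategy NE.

Pure NE: (New, New) and (Old, Old); Mixed NE: p = 0.4286, q = 0.4286

Work:
Check pure NE:
(New, New): (35, 35) - no unilateral deviation beneficial
(Old, Old): (15, 15) - no unilateral deviation beneficial
Mixed NE: P1 plays New with p = 0.4286, P2 plays New with q = 0.4286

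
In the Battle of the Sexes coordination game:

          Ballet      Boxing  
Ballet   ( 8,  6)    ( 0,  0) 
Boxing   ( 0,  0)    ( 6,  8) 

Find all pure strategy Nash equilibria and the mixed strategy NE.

Pure NE: (Ballet, Ballet) and (Boxing, Boxing); Mixed NE: p = 0.5714, q = 0.4286

Work:
Check pure NE:
(Ballet, Ballet): (8, 6) - no unilateral deviation beneficial
(Boxing, Boxing): (6, 8) - no unilateral deviation beneficial
Mixed NE: P1 plays Ballet with p = 0.5714, P2 plays Ballet with q = 0.4286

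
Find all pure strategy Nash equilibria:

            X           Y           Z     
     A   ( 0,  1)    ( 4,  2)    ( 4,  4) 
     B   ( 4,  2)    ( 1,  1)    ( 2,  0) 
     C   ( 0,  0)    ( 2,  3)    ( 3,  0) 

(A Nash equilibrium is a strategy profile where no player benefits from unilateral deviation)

Nash equilibrium: (A, Z), (B, X)

Work:
Best responses:
  P1 vs X: payoffs [0, 4, 0] → best response B (payoff 4)
  P1 vs Y: payoffs [4, 1, 2] → best response A (payoff 4)
  P1 vs Z: payoffs [4, 2, 3] → best response A (payoff 4)
  P2 vs A: payoffs [1, 2, 4] → best response Z (payoff 4)
  P2 vs B: payoffs [2, 1, 0] → best response X (payoff 2)
  P2 vs C: payoffs [0, 3, 0] → best response Y (payoff 3)
Mutual best responses: (A,Z), (B,X) → Nash equilibria.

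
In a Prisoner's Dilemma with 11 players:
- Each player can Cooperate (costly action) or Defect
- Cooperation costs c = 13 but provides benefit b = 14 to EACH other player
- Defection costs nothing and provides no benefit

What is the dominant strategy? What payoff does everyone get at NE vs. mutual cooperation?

Dominant: Defect; NE payoff = 0; Coop payoff = 127

Work:
Defect dominates (saves cost c = 13, benefit to others is external)
NE: All defect → everyone gets 0
If all cooperate: each receives (10)×14 - 13 = 127
Social dilemma: 127 > 0 but NE gives 0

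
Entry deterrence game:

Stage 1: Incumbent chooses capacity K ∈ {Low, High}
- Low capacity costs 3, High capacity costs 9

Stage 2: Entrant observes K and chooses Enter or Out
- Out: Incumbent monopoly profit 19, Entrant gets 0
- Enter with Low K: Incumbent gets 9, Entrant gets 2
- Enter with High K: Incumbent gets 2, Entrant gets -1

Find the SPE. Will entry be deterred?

SPE: (High, Enter|Low, Out|High); Entry deterred. Incumbent net profit = 10

Work:
After Low K: Entrant enters (2 > 0)
After High K: Entrant stays out (-1 < 0)
Incumbent: Low → 9−3=6, High → 19−9=10
Incumbent chooses High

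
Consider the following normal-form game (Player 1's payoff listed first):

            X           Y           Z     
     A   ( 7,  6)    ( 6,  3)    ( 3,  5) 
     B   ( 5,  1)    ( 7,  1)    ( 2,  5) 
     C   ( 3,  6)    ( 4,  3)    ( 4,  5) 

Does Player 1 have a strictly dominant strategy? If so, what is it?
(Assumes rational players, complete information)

No strictly dominant strategy exists for Player 1

Work:
A strategy strictly dominates another if it gives a strictly higher payoff against every opponent action. Compare each pair of P1's strategies column-by-column:
  A vs B: [7 vs 5, 6 vs 7, 3 vs 2] → A does not strictly dominate B (column Y: 6 ≤ 7)
  A vs C: [7 vs 3, 6 vs 4, 3 vs 4] → A does not strictly dominate C (column Z: 3 ≤ 4)
  B vs A: [5 vs 7, 7 vs 6, 2 vs 3] → B does not strictly dominate A (column X: 5 ≤ 7)
  B vs C: [5 vs 3, 7 vs 4, 2 vs 4] → B does not strictly dominate C (column Z: 2 ≤ 4)
  C vs A: [3 vs 7, 4 vs 6, 4 vs 3] → C does not strictly dominate A (column X: 3 ≤ 7)
  C vs B: [3 vs 5, 4 vs 7, 4 vs 2] → C does not strictly dominate B (column X: 3 ≤ 5)
No single strategy strictly dominates all others → no strictly dominant strategy.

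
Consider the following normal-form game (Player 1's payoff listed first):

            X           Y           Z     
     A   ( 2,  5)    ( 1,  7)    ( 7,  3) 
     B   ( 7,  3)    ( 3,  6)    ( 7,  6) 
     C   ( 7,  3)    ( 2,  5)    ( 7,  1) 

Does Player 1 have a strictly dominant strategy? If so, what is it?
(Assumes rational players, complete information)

No strictly dominant strategy exists for Player 1

Work:
A strategy strictly dominates another if it gives a strictly higher payoff against every opponent action. Compare each pair of P1's strategies column-by-column:
  A vs B: [2 vs 7, 1 vs 3, 7 vs 7] → A does not strictly dominate B (column X: 2 ≤ 7)
  A vs C: [2 vs 7, 1 vs 2, 7 vs 7] → A does not strictly dominate C (column X: 2 ≤ 7)
  B vs A: [7 vs 2, 3 vs 1, 7 vs 7] → B does not strictly dominate A (column Z: 7 ≤ 7)
  B vs C: [7 vs 7, 3 vs 2, 7 vs 7] → B does not strictly dominate C (column X: 7 ≤ 7)
  C vs A: [7 vs 2, 2 vs 1, 7 vs 7] → C does not strictly dominate A (column Z: 7 ≤ 7)
  C vs B: [7 vs 7, 2 vs 3, 7 vs 7] → C does not strictly dominate B (column X: 7 ≤ 7)
No single strategy strictly dominates all others → no strictly dominant strategy.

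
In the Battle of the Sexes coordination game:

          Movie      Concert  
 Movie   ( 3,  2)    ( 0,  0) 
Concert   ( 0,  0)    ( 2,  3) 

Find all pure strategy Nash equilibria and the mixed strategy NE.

Pure NE: (Movie, Movie) and (Concert, Concert); Mixed NE: p = 0.6, q = 0.4

Work:
Check pure NE:
(Movie, Movie): (3, 2) - no unilateral deviation beneficial
(Concert, Concert): (2, 3) - no unilateral deviation beneficial
Mixed NE: P1 plays Movie with p = 0.6, P2 plays Movie with q = 0.4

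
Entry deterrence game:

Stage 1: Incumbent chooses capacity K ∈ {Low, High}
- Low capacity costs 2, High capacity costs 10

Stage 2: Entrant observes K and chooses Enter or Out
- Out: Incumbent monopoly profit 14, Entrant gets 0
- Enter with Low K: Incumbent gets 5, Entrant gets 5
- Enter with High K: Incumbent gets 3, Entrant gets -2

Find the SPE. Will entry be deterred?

SPE: (High, Enter|Low, Out|High); Entry deterred. Incumbent net profit = 4

Work:
After Low K: Entrant enters (5 > 0)
After High K: Entrant stays out (-2 < 0)
Incumbent: Low → 5−2=3, High → 14−10=4
Incumbent chooses High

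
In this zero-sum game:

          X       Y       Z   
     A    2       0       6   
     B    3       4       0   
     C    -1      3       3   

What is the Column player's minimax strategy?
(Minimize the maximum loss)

Column should play X, value = 3

Work:
Column player minimizes Row's maximum payoff:
Column X: max payoff to Row = 3
Column Y: max payoff to Row = 4
Column Z: max payoff to Row = 6
Minimum is 3, achieved by column X.
Minimax strategy: X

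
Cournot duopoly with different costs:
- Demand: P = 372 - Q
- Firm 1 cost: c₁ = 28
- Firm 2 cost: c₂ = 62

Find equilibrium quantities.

q₁* = 126.0, q₂* = 92.0

Work:
Reaction: q₁ = (372 - 28 - q₂)/2
Reaction: q₂ = (372 - 62 - q₁)/2
Solve simultaneously:
q₁* = (372 - 2×28 + 62)/3 = 126.0
q₂* = (372 - 2×62 + 28)/3 = 92.0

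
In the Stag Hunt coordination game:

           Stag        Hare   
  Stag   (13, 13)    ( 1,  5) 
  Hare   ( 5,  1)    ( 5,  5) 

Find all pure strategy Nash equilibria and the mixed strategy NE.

Pure NE: (Stag, Stag) and (Hare, Hare); Mixed NE: p = 0.3333, q = 0.3333

Work:
Check pure NE:
(Stag, Stag): (13, 13) - no unilateral deviation beneficial
(Hare, Hare): (5, 5) - no unilateral deviation beneficial
Mixed NE: P1 plays Stag with p = 0.3333, P2 plays Stag with q = 0.3333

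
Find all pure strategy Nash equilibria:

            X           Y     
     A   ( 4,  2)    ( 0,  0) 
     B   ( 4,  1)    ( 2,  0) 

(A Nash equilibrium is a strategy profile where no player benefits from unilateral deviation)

Nash equilibrium: (A, X), (B, X)

Work:
Best responses:
  P1 vs X: payoffs [4, 4] → best response A/B (payoff 4)
  P1 vs Y: payoffs [0, 2] → best response B (payoff 2)
  P2 vs A: payoffs [2, 0] → best response X (payoff 2)
  P2 vs B: payoffs [1, 0] → best response X (payoff 1)
Mutual best responses: (A,X), (B,X) → Nash equilibria.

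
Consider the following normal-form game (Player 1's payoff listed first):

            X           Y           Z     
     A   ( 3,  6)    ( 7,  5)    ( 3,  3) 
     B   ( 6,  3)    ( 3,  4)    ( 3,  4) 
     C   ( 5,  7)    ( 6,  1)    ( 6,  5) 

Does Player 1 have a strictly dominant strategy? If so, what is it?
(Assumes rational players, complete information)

No strictly dominant strategy exists for Player 1

Work:
A strategy strictly dominates another if it gives a strictly higher payoff against every opponent action. Compare each pair of P1's strategies column-by-column:
  A vs B: [3 vs 6, 7 vs 3, 3 vs 3] → A does not strictly dominate B (column X: 3 ≤ 6)
  A vs C: [3 vs 5, 7 vs 6, 3 vs 6] → A does not strictly dominate C (column X: 3 ≤ 5)
  B vs A: [6 vs 3, 3 vs 7, 3 vs 3] → B does not strictly dominate A (column Y: 3 ≤ 7)
  B vs C: [6 vs 5, 3 vs 6, 3 vs 6] → B does not strictly dominate C (column Y: 3 ≤ 6)
  C vs A: [5 vs 3, 6 vs 7, 6 vs 3] → C does not strictly dominate A (column Y: 6 ≤ 7)
  C vs B: [5 vs 6, 6 vs 3, 6 vs 3] → C does not strictly dominate B (column X: 5 ≤ 6)
No single strategy strictly dominates all others → no strictly dominant strategy.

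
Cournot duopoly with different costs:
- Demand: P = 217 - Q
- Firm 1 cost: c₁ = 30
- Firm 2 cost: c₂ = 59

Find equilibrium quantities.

q₁* = 72.0, q₂* = 43.0

Work:
Reaction: q₁ = (217 - 30 - q₂)/2
Reaction: q₂ = (217 - 59 - q₁)/2
Solve simultaneously:
q₁* = (217 - 2×30 + 59)/3 = 72.0
q₂* = (217 - 2×59 + 30)/3 = 43.0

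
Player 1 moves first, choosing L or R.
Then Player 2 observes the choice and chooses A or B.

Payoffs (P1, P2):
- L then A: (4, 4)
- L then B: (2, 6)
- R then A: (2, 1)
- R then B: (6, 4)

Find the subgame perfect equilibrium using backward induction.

P1 plays R, P2 plays B after L and B after R; Payoff (6, 4)

Work:
Backward induction:
After L: P2 chooses B → P1 gets 2
After R: P2 chooses B → P1 gets 6
P1 chooses R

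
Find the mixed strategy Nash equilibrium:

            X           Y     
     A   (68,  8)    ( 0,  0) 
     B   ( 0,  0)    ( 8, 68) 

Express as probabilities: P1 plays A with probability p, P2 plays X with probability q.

p = 0.8947, q = 0.1053

Work:
Find probabilities that make opponent indifferent:
P2 chooses q to make P1 indifferent between A and B
P1 chooses p to make P2 indifferent between X and Y
Mixed NE: P1 plays (A: 0.8947, B: 0.1053), P2 plays (X: 0.1053, Y: 0.8947)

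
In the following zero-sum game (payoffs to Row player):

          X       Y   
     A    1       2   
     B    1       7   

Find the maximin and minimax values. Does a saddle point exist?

Maximin = 1, Minimax = 1, Saddle: True

Work:
Row minimums: [1, 1] → maximin = 1
Column maximums: [1, 7] → minimax = 1
Saddle point exists! Game value = 1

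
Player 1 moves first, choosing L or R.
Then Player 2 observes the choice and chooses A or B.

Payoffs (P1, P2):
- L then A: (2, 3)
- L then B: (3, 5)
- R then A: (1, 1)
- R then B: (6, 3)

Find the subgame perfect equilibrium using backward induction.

P1 plays R, P2 plays B after L and B after R; Payoff (6, 3)

Work:
Backward induction:
After L: P2 chooses B → P1 gets 3
After R: P2 chooses B → P1 gets 6
P1 chooses R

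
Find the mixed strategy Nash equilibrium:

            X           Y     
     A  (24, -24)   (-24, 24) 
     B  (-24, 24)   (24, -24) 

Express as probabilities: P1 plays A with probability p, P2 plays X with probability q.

p = 0.5, q = 0.5

Work:
Find probabilities that make opponent indifferent:
P2 chooses q to make P1 indifferent between A and B
P1 chooses p to make P2 indifferent between X and Y
Mixed NE: P1 plays (A: 0.5, B: 0.5), P2 plays (X: 0.5, Y: 0.5)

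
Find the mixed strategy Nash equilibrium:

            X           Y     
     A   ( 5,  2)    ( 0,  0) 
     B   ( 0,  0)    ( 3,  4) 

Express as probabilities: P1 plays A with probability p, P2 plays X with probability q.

p = 0.6667, q = 0.375

Work:
Find probabilities that make opponent indifferent:
P2 chooses q to make P1 indifferent between A and B
P1 chooses p to make P2 indifferent between X and Y
Mixed NE: P1 plays (A: 0.6667, B: 0.3333), P2 plays (X: 0.375, Y: 0.625)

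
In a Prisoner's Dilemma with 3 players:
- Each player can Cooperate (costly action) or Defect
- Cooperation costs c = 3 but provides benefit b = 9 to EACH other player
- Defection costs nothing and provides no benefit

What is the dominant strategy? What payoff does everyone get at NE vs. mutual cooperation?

Dominant: Defect; NE payoff = 0; Coop payoff = 15

Work:
Defect dominates (saves cost c = 3, benefit to others is external)
NE: All defect → everyone gets 0
If all cooperate: each receives (2)×9 - 3 = 15
Social dilemma: 15 > 0 but NE gives 0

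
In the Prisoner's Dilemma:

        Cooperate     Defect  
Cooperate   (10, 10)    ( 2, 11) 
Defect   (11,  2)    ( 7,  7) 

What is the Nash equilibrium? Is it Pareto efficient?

(Defect, Defect) is NE; not Pareto efficient

Work:
Defect dominates Cooperate for both players:
If P2 cooperates: Defect (11) > Cooperate (10)
If P2 defects: Defect (7) > Cooperate (2)
NE: (Defect, Defect) with payoff (7, 7)
But (Cooperate, Cooperate) = (10, 10) Pareto dominates (7, 7)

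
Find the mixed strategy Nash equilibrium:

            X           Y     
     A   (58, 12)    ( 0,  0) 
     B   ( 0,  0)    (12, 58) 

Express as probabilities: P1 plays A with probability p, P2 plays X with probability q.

p = 0.8286, q = 0.1714

Work:
Find probabilities that make opponent indifferent:
P2 chooses q to make P1 indifferent between A and B
P1 chooses p to make P2 indifferent between X and Y
Mixed NE: P1 plays (A: 0.8286, B: 0.1714), P2 plays (X: 0.1714, Y: 0.8286)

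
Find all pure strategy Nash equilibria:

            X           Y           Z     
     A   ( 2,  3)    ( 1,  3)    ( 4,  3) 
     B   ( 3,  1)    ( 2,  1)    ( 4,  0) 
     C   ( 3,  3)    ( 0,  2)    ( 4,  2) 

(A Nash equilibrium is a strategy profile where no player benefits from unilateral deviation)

Nash equilibrium: (A, Z), (B, X), (B, Y), (C, X)

Work:
Best responses:
  P1 vs X: payoffs [2, 3, 3] → best response B/C (payoff 3)
  P1 vs Y: payoffs [1, 2, 0] → best response B (payoff 2)
  P1 vs Z: payoffs [4, 4, 4] → best response A/B/C (payoff 4)
  P2 vs A: payoffs [3, 3, 3] → best response X/Y/Z (payoff 3)
  P2 vs B: payoffs [1, 1, 0] → best response X/Y (payoff 1)
  P2 vs C: payoffs [3, 2, 2] → best response X (payoff 3)
Mutual best responses: (A,Z), (B,X), (B,Y), (C,X) → Nash equilibria.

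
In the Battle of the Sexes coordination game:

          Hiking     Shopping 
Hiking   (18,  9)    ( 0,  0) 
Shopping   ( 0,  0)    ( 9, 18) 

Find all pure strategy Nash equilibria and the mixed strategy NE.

Pure NE: (Hiking, Hiking) and (Shopping, Shopping); Mixed NE: p = 0.6667, q = 0.3333

Work:
Check pure NE:
(Hiking, Hiking): (18, 9) - no unilateral deviation beneficial
(Shopping, Shopping): (9, 18) - no unilateral deviation beneficial
Mixed NE: P1 plays Hiking with p = 0.6667, P2 plays Hiking with q = 0.3333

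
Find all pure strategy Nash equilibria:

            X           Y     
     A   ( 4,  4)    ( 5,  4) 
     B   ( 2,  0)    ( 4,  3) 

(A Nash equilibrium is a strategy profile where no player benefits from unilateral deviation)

Nash equilibrium: (A, X), (A, Y)

Work:
Best responses:
  P1 vs X: payoffs [4, 2] → best response A (payoff 4)
  P1 vs Y: payoffs [5, 4] → best response A (payoff 5)
  P2 vs A: payoffs [4, 4] → best response X/Y (payoff 4)
  P2 vs B: payoffs [0, 3] → best response Y (payoff 3)
Mutual best responses: (A,X), (A,Y) → Nash equilibria.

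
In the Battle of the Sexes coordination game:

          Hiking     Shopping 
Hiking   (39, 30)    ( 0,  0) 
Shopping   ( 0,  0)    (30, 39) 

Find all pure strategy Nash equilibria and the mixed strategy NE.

Pure NE: (Hiking, Hiking) and (Shopping, Shopping); Mixed NE: p = 0.5652, q = 0.4348

Work:
Check pure NE:
(Hiking, Hiking): (39, 30) - no unilateral deviation beneficial
(Shopping, Shopping): (30, 39) - no unilateral deviation beneficial
Mixed NE: P1 plays Hiking with p = 0.5652, P2 plays Hiking with q = 0.4348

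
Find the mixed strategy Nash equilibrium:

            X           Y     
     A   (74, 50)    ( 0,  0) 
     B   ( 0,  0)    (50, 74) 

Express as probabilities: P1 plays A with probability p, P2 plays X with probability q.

p = 0.5968, q = 0.4032

Work:
Find probabilities that make opponent indifferent:
P2 chooses q to make P1 indifferent between A and B
P1 chooses p to make P2 indifferent between X and Y
Mixed NE: P1 plays (A: 0.5968, B: 0.4032), P2 plays (X: 0.4032, Y: 0.5968)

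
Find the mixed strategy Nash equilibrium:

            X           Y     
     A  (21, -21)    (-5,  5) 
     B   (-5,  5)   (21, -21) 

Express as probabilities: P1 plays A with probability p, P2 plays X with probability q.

p = 0.5, q = 0.5

Work:
Find probabilities that make opponent indifferent:
P2 chooses q to make P1 indifferent between A and B
P1 chooses p to make P2 indifferent between X and Y
Mixed NE: P1 plays (A: 0.5, B: 0.5), P2 plays (X: 0.5, Y: 0.5)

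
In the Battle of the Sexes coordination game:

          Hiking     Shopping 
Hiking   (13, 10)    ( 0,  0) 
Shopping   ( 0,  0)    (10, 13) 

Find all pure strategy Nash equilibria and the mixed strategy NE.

Pure NE: (Hiking, Hiking) and (Shopping, Shopping); Mixed NE: p = 0.5652, q = 0.4348

Work:
Check pure NE:
(Hiking, Hiking): (13, 10) - no unilateral deviation beneficial
(Shopping, Shopping): (10, 13) - no unilateral deviation beneficial
Mixed NE: P1 plays Hiking with p = 0.5652, P2 plays Hiking with q = 0.4348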